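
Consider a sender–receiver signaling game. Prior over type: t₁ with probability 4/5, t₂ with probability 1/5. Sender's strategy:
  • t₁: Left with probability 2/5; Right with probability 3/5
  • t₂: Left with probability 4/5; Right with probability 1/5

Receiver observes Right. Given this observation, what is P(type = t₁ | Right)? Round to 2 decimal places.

P(Right) = (4/5)·(3/5) + (1/5)·(1/5) = 13/25
P(t₁ | Right) = ((4/5)·(3/5)) / (13/25) = (12/25) / (13/25) = 12/13

0.92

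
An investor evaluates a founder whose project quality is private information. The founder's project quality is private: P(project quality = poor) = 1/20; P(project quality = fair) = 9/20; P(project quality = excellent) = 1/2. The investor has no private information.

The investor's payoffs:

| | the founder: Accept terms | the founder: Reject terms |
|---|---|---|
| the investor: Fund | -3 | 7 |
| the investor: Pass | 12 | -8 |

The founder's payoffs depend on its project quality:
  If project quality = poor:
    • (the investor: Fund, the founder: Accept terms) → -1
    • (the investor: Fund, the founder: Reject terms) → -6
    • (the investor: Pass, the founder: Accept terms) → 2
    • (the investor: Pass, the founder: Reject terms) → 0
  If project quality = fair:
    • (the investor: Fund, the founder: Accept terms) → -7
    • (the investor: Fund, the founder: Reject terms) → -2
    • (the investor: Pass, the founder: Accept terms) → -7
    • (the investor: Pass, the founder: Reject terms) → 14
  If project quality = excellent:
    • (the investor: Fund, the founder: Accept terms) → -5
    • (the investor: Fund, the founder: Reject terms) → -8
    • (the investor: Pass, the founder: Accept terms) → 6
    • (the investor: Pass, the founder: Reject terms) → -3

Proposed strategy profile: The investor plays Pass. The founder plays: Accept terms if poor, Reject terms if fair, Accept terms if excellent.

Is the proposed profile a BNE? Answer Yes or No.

Yes

The investor plays Pass: E[Pass] = 1/20·(12) + 9/20·(-8) + 1/2·(12) = 3; E[Fund] = 3/2. Best-responding. ✓
The founder (project quality poor), facing Pass: Accept terms gives 2, Reject terms gives 0. Proposed Accept terms is best. ✓
The founder (project quality fair), facing Pass: Accept terms gives -7, Reject terms gives 14. Proposed Reject terms is best. ✓
The founder (project quality excellent), facing Pass: Accept terms gives 6, Reject terms gives -3. Proposed Accept terms is best. ✓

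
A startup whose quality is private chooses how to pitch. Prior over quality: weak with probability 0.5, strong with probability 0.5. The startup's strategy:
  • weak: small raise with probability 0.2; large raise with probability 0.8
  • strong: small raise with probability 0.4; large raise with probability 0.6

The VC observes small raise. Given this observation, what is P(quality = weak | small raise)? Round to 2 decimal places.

0.33

P(small raise) = 0.5·0.2 + 0.5·0.4 = 0.3
P(weak | small raise) = (0.5·0.2) / 0.3 = 0.1 / 0.3 = 0.333333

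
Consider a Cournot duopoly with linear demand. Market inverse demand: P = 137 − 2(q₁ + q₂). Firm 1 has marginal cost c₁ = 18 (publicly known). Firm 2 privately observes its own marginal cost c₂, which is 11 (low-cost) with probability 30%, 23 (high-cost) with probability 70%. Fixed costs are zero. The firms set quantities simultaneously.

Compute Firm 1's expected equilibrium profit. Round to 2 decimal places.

805.34

Firm 2 with cost c maximizes (137 − 2(q₁+q₂) − c)·q₂, giving q₂(c) = (137 − c − 2q₁)/4.
E[c₂] = 0.3·11 + 0.7·23 = 19.4
Firm 1's FOC against E[q₂] yields q₁ = (137 − 2·18 + E[c₂])/6 = (137 − 36 + 19.4)/6 = 20.0667.
E[P] = 137 − 2·(q₁ + E[q₂]) = 58.1333; Firm 1's expected profit = (E[P] − 18)·q₁ = (58.1333 − 18)·20.0667 = 805.342.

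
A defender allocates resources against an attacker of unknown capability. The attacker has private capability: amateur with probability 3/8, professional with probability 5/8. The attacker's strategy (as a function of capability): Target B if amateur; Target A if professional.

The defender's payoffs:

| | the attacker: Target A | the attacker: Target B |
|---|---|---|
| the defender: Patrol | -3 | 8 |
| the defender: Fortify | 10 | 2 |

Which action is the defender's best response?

E[Patrol] = 3/8·(8) + 5/8·(-3) = 9/8
E[Fortify] = 3/8·(2) + 5/8·(10) = 7
Best response: Fortify (7 is the largest).

Fortify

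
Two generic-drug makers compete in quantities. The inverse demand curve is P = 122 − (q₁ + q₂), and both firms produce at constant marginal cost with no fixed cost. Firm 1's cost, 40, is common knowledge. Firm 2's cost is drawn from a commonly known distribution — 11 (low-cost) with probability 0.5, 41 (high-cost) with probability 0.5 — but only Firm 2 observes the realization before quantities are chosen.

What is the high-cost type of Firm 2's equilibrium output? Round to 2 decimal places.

29.17

Type-c best response for Firm 2: q₂(c) = (122 − c)/2 − q₁/2.
Firm 1 maximizes expected profit; its first-order condition is 122 − 2q₁ − E[q₂] − 40 = 0.
Substituting E[q₂] and solving: E[c₂] = 26, so q₁ = (122 − 2·40 + 26)/3 = 22.6667.
q₂(high-cost) = (122 − 41 − 22.6667)/2 = 29.1667.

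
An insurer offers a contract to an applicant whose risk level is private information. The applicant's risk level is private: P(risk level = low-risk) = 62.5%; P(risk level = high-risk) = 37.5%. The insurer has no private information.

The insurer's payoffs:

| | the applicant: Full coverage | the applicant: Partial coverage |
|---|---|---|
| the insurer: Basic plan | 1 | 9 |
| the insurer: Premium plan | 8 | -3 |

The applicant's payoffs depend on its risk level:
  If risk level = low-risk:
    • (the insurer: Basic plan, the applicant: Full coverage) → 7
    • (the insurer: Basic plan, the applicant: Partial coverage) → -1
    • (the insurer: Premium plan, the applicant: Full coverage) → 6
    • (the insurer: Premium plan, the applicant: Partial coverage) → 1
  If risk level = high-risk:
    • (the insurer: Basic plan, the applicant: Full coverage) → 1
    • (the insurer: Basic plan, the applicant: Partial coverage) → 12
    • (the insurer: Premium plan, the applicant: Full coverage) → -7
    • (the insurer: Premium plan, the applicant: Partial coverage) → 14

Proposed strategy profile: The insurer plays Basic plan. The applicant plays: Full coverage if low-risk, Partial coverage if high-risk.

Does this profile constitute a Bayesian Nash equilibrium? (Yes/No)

The insurer plays Basic plan: E[Basic plan] = 0.625·(1) + 0.375·(9) = 4; E[Premium plan] = 3.875. Best-responding. ✓
The applicant (risk level low-risk), facing Basic plan: Full coverage gives 7, Partial coverage gives -1. Proposed Full coverage is best. ✓
The applicant (risk level high-risk), facing Basic plan: Full coverage gives 1, Partial coverage gives 12. Proposed Partial coverage is best. ✓

Yes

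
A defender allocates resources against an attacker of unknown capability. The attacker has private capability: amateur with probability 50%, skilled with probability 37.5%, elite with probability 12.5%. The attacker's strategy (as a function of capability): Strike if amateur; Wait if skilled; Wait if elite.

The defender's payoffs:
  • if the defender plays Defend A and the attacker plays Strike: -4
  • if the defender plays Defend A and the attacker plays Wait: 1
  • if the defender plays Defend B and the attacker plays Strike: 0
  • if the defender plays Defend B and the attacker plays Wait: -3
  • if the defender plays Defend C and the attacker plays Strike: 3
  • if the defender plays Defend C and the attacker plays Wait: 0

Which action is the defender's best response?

Defend C

Compute the defender's expected payoff for each action, taking the expectation over the attacker's type.
E[Defend A] = 0.5·(-4) + 0.375·(1) + 0.125·(1) = -1.5
E[Defend B] = 0.5·(0) + 0.375·(-3) + 0.125·(-3) = -1.5
E[Defend C] = 0.5·(3) + 0.375·(0) + 0.125·(0) = 1.5
Best response: Defend C (1.5 is the largest).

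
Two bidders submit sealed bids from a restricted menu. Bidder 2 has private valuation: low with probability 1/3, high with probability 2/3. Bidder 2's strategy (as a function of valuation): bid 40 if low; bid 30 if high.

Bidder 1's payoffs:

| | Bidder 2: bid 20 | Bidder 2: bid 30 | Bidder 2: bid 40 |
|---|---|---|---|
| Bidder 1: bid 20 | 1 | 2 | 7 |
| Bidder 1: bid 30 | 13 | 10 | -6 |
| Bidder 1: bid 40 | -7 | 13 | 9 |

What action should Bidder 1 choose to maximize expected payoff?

E[bid 20] = 1/3·(7) + 2/3·(2) = 11/3
E[bid 30] = 1/3·(-6) + 2/3·(10) = 14/3
E[bid 40] = 1/3·(9) + 2/3·(13) = 35/3
Best response: bid 40 (35/3 is the largest).

bid 40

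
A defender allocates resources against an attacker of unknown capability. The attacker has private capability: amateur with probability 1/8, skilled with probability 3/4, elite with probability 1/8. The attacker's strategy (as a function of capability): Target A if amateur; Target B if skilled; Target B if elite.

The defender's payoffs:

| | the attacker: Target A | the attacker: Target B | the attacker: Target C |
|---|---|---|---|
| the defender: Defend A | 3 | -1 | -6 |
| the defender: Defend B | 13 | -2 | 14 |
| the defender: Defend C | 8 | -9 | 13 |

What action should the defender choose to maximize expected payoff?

Defend B

E[Defend A] = 1/8·(3) + 3/4·(-1) + 1/8·(-1) = -1/2
E[Defend B] = 1/8·(13) + 3/4·(-2) + 1/8·(-2) = -1/8
E[Defend C] = 1/8·(8) + 3/4·(-9) + 1/8·(-9) = -55/8
Best response: Defend B (-1/8 is the largest).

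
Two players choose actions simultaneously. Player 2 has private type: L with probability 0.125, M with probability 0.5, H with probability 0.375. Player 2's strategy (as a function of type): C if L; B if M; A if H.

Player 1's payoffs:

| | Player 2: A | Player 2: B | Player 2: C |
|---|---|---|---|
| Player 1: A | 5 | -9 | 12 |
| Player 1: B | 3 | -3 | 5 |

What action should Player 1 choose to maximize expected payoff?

E[A] = 0.125·(12) + 0.5·(-9) + 0.375·(5) = -1.125
E[B] = 0.125·(5) + 0.5·(-3) + 0.375·(3) = 0.25
Best response: B (0.25 is the largest).

B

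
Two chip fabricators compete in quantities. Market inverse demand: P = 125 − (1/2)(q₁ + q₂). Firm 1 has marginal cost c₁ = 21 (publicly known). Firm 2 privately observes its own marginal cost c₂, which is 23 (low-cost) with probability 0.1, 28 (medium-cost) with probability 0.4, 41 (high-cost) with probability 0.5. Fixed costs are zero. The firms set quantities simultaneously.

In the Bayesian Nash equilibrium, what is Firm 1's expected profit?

Each type of Firm 2 best-responds to q₁; Firm 1 best-responds to the expected q₂ over Firm 2's types.
Firm 2 with cost c maximizes (125 − (1/2)(q₁+q₂) − c)·q₂, giving q₂(c) = (125 − c − (1/2)q₁).
E[c₂] = 0.1·23 + 0.4·28 + 0.5·41 = 34
Firm 1's FOC against E[q₂] yields q₁ = (125 − 2·21 + E[c₂])/(3/2) = (125 − 42 + 34)/(3/2) = 78.
E[P] = 125 − (1/2)·(q₁ + E[q₂]) = 60; Firm 1's expected profit = (E[P] − 21)·q₁ = (60 − 21)·78 = 3042.

3042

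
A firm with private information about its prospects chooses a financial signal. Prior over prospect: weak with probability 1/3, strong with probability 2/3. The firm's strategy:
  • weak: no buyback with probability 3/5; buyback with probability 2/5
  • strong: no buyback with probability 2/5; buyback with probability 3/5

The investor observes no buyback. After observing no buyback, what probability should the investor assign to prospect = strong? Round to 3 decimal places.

Apply Bayes' rule using the sender's strategy as the likelihood.
P(no buyback) = (1/3)·(3/5) + (2/3)·(2/5) = 7/15
P(strong | no buyback) = ((2/3)·(2/5)) / (7/15) = (4/15) / (7/15) = 4/7

0.571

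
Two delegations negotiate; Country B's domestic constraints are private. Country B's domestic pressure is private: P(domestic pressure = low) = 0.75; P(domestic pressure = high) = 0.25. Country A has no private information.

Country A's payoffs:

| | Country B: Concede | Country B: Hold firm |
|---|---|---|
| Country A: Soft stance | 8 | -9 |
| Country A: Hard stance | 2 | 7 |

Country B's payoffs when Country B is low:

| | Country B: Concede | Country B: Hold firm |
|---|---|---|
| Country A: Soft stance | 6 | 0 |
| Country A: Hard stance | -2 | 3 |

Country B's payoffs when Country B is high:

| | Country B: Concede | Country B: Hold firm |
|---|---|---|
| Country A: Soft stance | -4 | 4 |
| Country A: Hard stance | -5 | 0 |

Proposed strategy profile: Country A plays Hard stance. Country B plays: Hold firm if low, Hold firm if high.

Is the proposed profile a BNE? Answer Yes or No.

Yes

Country A plays Hard stance: E[Hard stance] = 0.75·(7) + 0.25·(7) = 7; E[Soft stance] = -9. Best-responding. ✓
Country B (domestic pressure low), facing Hard stance: Concede gives -2, Hold firm gives 3. Proposed Hold firm is best. ✓
Country B (domestic pressure high), facing Hard stance: Concede gives -5, Hold firm gives 0. Proposed Hold firm is best. ✓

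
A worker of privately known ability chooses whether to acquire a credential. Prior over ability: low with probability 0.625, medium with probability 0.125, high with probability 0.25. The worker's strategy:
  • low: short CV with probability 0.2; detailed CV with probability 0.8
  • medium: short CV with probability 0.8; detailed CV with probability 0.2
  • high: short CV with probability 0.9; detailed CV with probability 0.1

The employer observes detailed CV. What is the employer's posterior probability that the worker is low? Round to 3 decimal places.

P(detailed CV) = 0.625·0.8 + 0.125·0.2 + 0.25·0.1 = 0.55
P(low | detailed CV) = (0.625·0.8) / 0.55 = 0.5 / 0.55 = 0.909091

0.909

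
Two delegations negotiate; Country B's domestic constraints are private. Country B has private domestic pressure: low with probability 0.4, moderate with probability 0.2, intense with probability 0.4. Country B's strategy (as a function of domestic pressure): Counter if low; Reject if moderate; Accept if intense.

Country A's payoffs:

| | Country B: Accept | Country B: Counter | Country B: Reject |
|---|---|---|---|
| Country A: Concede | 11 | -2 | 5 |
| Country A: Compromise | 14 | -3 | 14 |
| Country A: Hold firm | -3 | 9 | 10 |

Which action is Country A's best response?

Compute Country A's expected payoff for each action, taking the expectation over Country B's type.
E[Concede] = 0.4·(-2) + 0.2·(5) + 0.4·(11) = 4.6
E[Compromise] = 0.4·(-3) + 0.2·(14) + 0.4·(14) = 7.2
E[Hold firm] = 0.4·(9) + 0.2·(10) + 0.4·(-3) = 4.4
Best response: Compromise (7.2 is the largest).

Compromise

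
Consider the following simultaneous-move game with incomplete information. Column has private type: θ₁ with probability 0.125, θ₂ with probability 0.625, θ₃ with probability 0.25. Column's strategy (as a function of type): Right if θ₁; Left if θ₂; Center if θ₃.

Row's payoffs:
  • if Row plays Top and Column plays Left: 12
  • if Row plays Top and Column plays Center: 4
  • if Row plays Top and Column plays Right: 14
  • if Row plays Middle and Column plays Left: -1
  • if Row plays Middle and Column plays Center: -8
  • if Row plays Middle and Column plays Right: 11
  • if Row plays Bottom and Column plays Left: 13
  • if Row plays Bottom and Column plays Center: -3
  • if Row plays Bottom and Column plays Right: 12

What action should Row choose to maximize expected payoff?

Top

E[Top] = 0.125·(14) + 0.625·(12) + 0.25·(4) = 10.25
E[Middle] = 0.125·(11) + 0.625·(-1) + 0.25·(-8) = -1.25
E[Bottom] = 0.125·(12) + 0.625·(13) + 0.25·(-3) = 8.875
Best response: Top (10.25 is the largest).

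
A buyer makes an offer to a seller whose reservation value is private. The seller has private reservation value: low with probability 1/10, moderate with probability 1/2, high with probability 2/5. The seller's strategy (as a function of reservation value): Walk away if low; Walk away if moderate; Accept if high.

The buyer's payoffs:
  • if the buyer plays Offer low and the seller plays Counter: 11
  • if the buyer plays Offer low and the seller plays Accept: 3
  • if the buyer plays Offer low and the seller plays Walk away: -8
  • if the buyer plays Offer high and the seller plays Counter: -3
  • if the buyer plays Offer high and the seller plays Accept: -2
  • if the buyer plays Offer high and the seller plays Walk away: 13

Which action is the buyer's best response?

Offer high

E[Offer low] = 1/10·(-8) + 1/2·(-8) + 2/5·(3) = -18/5
E[Offer high] = 1/10·(13) + 1/2·(13) + 2/5·(-2) = 7
Best response: Offer high (7 is the largest).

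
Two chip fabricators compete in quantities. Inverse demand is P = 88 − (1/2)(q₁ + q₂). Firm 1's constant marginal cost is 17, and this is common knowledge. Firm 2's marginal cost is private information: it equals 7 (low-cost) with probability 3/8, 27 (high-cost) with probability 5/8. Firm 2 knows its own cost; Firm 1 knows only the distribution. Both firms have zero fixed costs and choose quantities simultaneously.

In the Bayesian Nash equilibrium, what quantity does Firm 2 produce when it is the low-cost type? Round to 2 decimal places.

Type-c best response for Firm 2: q₂(c) = (88 − c) − q₁/2.
Firm 1 maximizes expected profit; its first-order condition is 88 − q₁ − (1/2)E[q₂] − 17 = 0.
Substituting E[q₂] and solving: E[c₂] = 19.5, so q₁ = (88 − 2·17 + 19.5)/(3/2) = 49.
q₂(low-cost) = (88 − 7 − (1/2)·49) = 56.5.

56.50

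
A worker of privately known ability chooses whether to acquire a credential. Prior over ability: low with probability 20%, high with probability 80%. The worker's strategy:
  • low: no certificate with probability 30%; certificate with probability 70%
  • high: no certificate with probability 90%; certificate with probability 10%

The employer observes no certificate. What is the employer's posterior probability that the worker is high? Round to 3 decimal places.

0.923

P(no certificate) = 0.2·0.3 + 0.8·0.9 = 0.78
P(high | no certificate) = (0.8·0.9) / 0.78 = 0.72 / 0.78 = 0.923077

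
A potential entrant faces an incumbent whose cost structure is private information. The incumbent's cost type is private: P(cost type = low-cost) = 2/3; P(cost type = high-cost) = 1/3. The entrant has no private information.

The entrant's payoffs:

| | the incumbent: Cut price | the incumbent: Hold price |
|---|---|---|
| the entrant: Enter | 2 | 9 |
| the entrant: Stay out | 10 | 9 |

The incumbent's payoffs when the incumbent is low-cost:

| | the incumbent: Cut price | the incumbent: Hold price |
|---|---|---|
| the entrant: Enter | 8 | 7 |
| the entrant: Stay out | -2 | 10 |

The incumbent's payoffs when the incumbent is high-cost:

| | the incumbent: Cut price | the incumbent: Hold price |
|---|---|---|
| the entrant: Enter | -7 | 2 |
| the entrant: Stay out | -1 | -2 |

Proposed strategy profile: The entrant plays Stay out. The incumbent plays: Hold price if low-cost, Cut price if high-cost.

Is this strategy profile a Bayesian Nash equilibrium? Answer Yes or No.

The entrant plays Stay out: E[Stay out] = 2/3·(9) + 1/3·(10) = 28/3; E[Enter] = 20/3. Best-responding. ✓
The incumbent (cost type low-cost), facing Stay out: Cut price gives -2, Hold price gives 10. Proposed Hold price is best. ✓
The incumbent (cost type high-cost), facing Stay out: Cut price gives -1, Hold price gives -2. Proposed Cut price is best. ✓

Yes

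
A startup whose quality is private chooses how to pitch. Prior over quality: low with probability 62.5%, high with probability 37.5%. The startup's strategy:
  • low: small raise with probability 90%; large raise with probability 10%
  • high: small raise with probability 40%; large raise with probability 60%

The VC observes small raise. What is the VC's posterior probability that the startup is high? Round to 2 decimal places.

Apply Bayes' rule using the sender's strategy as the likelihood.
P(small raise) = 0.625·0.9 + 0.375·0.4 = 0.7125
P(high | small raise) = (0.375·0.4) / 0.7125 = 0.15 / 0.7125 = 0.210526

0.21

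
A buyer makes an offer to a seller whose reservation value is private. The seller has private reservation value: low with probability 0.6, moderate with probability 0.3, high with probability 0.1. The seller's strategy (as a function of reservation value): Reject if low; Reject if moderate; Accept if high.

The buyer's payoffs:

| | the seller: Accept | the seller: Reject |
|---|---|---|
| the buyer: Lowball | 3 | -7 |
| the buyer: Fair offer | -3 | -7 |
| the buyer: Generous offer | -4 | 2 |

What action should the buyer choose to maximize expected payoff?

Generous offer

Compute the buyer's expected payoff for each action, taking the expectation over the seller's type.
E[Lowball] = 0.6·(-7) + 0.3·(-7) + 0.1·(3) = -6
E[Fair offer] = 0.6·(-7) + 0.3·(-7) + 0.1·(-3) = -6.6
E[Generous offer] = 0.6·(2) + 0.3·(2) + 0.1·(-4) = 1.4
Best response: Generous offer (1.4 is the largest).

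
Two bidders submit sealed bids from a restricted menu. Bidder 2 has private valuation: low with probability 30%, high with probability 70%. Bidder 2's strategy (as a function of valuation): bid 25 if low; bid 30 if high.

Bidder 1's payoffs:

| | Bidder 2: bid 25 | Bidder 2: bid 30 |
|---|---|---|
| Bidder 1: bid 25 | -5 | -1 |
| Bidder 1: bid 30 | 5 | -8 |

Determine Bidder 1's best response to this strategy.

E[bid 25] = 0.3·(-5) + 0.7·(-1) = -2.2
E[bid 30] = 0.3·(5) + 0.7·(-8) = -4.1
Best response: bid 25 (-2.2 is the largest).

bid 25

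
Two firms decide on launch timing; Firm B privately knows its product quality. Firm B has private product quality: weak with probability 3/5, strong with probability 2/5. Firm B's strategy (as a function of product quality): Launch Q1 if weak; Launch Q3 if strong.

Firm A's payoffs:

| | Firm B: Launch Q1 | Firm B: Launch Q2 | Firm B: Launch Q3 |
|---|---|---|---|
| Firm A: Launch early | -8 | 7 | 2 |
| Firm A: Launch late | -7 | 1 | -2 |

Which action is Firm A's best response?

Compute Firm A's expected payoff for each action, taking the expectation over Firm B's type.
E[Launch early] = 3/5·(-8) + 2/5·(2) = -4
E[Launch late] = 3/5·(-7) + 2/5·(-2) = -5
Best response: Launch early (-4 is the largest).

Launch early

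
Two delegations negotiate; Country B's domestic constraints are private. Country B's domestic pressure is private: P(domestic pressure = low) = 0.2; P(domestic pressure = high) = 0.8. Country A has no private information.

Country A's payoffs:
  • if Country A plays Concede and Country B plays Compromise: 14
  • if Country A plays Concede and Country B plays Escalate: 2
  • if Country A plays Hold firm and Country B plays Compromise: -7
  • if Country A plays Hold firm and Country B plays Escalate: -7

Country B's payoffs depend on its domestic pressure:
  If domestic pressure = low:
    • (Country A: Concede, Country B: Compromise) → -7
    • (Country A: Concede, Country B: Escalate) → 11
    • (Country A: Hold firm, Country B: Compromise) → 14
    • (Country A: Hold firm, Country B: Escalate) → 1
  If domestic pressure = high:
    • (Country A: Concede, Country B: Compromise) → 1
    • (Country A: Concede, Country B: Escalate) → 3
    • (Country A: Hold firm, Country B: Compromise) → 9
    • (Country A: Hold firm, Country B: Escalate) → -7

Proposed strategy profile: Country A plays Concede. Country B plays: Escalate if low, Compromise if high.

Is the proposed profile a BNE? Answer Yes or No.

No

Country A plays Concede: E[Concede] = 0.2·(2) + 0.8·(14) = 11.6; E[Hold firm] = -7. Best-responding. ✓
Country B (domestic pressure low), facing Concede: Compromise gives -7, Escalate gives 11. Proposed Escalate is best. ✓
Country B (domestic pressure high), facing Concede: Compromise gives 1, Escalate gives 3. Proposed Compromise is not best — profitable deviation exists. ✗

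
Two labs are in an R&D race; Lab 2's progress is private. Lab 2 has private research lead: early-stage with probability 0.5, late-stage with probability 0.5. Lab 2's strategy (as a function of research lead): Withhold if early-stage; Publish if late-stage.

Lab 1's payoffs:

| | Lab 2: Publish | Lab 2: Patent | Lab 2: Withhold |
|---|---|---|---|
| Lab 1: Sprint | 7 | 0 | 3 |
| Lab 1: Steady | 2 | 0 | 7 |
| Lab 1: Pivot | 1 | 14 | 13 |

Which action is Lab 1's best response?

Compute Lab 1's expected payoff for each action, taking the expectation over Lab 2's type.
E[Sprint] = 0.5·(3) + 0.5·(7) = 5
E[Steady] = 0.5·(7) + 0.5·(2) = 4.5
E[Pivot] = 0.5·(13) + 0.5·(1) = 7
Best response: Pivot (7 is the largest).

Pivot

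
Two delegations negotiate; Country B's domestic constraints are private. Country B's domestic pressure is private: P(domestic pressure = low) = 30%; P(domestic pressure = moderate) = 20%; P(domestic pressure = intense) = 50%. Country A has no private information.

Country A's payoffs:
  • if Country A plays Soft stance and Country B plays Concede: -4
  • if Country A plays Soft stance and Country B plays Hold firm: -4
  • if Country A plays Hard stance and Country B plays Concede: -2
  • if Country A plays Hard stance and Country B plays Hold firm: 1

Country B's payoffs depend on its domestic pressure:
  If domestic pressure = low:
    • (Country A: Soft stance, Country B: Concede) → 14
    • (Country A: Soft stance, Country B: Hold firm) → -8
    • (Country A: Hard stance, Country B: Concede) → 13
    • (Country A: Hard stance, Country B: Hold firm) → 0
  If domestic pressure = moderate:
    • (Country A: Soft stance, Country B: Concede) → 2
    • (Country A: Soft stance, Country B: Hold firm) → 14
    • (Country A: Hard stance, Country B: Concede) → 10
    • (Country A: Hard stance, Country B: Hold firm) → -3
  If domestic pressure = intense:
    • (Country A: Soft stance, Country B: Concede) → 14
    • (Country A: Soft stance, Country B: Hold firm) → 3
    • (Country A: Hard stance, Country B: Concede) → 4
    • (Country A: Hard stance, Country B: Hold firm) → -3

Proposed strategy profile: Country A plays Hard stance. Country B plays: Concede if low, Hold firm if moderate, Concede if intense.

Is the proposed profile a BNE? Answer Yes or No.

Country A plays Hard stance: E[Hard stance] = 0.3·(-2) + 0.2·(1) + 0.5·(-2) = -1.4; E[Soft stance] = -4. Best-responding. ✓
Country B (domestic pressure low), facing Hard stance: Concede gives 13, Hold firm gives 0. Proposed Concede is best. ✓
Country B (domestic pressure moderate), facing Hard stance: Concede gives 10, Hold firm gives -3. Proposed Hold firm is not best — profitable deviation exists. ✗
Country B (domestic pressure intense), facing Hard stance: Concede gives 4, Hold firm gives -3. Proposed Concede is best. ✓

No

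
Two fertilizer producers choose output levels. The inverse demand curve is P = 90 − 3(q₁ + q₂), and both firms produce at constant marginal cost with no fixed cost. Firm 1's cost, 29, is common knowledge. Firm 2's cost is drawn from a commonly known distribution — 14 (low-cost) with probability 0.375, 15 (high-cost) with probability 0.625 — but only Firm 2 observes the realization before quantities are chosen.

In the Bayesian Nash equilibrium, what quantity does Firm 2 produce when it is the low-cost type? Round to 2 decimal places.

10.08

Type-c best response for Firm 2: q₂(c) = (90 − c)/6 − q₁/2.
Firm 1 maximizes expected profit; its first-order condition is 90 − 6q₁ − 3E[q₂] − 29 = 0.
Substituting E[q₂] and solving: E[c₂] = 14.625, so q₁ = (90 − 2·29 + 14.625)/9 = 5.18056.
q₂(low-cost) = (90 − 14 − 3·5.18056)/6 = 10.0764.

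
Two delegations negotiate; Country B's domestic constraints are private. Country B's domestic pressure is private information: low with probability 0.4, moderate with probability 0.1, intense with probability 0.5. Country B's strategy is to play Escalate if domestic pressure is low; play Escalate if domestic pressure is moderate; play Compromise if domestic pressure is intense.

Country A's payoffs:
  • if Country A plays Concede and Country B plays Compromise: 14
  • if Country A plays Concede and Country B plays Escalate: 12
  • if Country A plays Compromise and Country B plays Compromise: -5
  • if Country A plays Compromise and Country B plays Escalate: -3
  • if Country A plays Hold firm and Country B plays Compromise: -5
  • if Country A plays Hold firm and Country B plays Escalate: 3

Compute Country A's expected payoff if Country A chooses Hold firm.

-1

Take the expectation over Country B's domestic pressure, weighting each type's action by its prior probability.
E[Hold firm] = 0.4·3 + 0.1·3 + 0.5·(-5) = 1.2 + 0.3 + (-2.5) = -1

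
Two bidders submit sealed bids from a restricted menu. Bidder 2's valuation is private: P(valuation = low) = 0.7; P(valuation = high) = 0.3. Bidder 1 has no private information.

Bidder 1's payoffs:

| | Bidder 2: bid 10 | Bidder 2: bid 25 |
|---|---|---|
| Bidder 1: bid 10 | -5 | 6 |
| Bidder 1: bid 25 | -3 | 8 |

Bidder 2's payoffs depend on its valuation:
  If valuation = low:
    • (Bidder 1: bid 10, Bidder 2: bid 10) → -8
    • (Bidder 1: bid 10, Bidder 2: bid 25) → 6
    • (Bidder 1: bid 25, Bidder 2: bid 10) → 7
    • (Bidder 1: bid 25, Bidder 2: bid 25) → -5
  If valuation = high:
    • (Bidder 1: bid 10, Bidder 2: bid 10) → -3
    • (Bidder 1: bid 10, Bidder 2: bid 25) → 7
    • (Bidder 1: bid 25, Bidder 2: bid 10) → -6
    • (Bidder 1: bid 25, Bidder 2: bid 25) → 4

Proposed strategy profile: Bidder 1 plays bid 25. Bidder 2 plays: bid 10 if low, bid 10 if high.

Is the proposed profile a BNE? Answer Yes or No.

No

Bidder 1 plays bid 25: E[bid 25] = 0.7·(-3) + 0.3·(-3) = -3; E[bid 10] = -5. Best-responding. ✓
Bidder 2 (valuation low), facing bid 25: bid 10 gives 7, bid 25 gives -5. Proposed bid 10 is best. ✓
Bidder 2 (valuation high), facing bid 25: bid 10 gives -6, bid 25 gives 4. Proposed bid 10 is not best — profitable deviation exists. ✗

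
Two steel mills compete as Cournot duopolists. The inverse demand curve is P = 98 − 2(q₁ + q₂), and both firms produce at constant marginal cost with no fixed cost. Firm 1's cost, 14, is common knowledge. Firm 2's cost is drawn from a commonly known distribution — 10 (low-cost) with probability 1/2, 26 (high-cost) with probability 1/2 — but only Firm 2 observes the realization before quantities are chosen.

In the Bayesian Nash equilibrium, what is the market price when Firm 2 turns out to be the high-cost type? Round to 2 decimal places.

Type-c best response for Firm 2: q₂(c) = (98 − c)/4 − q₁/2.
Firm 1 maximizes expected profit; its first-order condition is 98 − 4q₁ − 2E[q₂] − 14 = 0.
Substituting E[q₂] and solving: E[c₂] = 18, so q₁ = (98 − 2·14 + 18)/6 = 14.6667.
q₂(high-cost) = 10.6667, so P = 98 − 2·(14.6667 + 10.6667) = 47.3333.

47.33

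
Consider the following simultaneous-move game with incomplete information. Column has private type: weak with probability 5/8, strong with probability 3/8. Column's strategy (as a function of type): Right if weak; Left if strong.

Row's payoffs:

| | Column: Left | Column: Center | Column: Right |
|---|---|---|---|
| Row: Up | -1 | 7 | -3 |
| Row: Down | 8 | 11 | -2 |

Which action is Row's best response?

Down

E[Up] = 5/8·(-3) + 3/8·(-1) = -9/4
E[Down] = 5/8·(-2) + 3/8·(8) = 7/4
Best response: Down (7/4 is the largest).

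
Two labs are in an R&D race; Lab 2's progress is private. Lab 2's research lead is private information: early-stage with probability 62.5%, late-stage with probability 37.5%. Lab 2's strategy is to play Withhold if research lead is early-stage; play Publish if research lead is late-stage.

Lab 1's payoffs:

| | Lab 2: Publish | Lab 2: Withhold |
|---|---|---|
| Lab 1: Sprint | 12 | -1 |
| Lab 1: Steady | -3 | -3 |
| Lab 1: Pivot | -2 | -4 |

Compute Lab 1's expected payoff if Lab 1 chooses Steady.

E[Steady] = 0.625·(-3) + 0.375·(-3) = (-1.875) + (-1.125) = -3

-3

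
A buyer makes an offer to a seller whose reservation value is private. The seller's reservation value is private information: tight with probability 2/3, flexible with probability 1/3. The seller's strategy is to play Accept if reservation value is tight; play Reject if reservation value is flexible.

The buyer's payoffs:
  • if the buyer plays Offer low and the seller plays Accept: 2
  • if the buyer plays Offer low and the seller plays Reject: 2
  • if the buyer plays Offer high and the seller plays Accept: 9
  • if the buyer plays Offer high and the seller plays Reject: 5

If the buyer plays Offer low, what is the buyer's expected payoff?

E[Offer low] = 2/3·2 + 1/3·2 = 4/3 + 2/3 = 2

2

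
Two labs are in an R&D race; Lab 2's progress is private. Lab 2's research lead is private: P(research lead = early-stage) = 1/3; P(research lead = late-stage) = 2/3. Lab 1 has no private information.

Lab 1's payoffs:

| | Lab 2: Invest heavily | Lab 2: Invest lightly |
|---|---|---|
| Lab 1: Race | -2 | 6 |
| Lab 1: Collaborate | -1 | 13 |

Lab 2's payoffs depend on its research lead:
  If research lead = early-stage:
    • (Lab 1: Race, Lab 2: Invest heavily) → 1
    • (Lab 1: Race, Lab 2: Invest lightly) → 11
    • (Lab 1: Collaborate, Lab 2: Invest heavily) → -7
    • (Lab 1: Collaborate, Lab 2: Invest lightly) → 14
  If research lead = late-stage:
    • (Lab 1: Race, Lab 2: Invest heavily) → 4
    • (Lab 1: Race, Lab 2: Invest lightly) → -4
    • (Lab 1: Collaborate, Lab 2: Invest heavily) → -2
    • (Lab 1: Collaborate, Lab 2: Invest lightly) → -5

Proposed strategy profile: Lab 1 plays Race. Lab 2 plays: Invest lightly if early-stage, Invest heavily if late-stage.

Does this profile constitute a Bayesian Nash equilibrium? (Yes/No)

No

A profile is a BNE iff every type of every player is best-responding given beliefs about the other side.
Lab 1 plays Race: E[Race] = 1/3·(6) + 2/3·(-2) = 2/3; E[Collaborate] = 11/3. Not best-responding. ✗
Lab 2 (research lead early-stage), facing Race: Invest heavily gives 1, Invest lightly gives 11. Proposed Invest lightly is best. ✓
Lab 2 (research lead late-stage), facing Race: Invest heavily gives 4, Invest lightly gives -4. Proposed Invest heavily is best. ✓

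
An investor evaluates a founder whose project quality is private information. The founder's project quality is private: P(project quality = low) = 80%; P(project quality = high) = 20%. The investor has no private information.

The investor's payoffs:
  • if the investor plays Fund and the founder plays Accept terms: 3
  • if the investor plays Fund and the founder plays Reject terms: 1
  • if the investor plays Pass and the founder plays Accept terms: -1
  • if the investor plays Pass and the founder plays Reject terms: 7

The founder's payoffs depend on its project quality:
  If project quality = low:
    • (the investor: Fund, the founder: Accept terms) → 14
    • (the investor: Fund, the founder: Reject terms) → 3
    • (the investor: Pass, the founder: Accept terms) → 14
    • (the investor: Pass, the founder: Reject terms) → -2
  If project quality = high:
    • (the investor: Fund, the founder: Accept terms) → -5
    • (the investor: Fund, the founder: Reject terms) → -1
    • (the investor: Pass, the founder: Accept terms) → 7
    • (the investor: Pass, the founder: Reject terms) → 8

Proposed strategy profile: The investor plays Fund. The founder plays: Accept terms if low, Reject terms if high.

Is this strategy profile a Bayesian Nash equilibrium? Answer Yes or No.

A profile is a BNE iff every type of every player is best-responding given beliefs about the other side.
The investor plays Fund: E[Fund] = 0.8·(3) + 0.2·(1) = 2.6; E[Pass] = 0.6. Best-responding. ✓
The founder (project quality low), facing Fund: Accept terms gives 14, Reject terms gives 3. Proposed Accept terms is best. ✓
The founder (project quality high), facing Fund: Accept terms gives -5, Reject terms gives -1. Proposed Reject terms is best. ✓

Yes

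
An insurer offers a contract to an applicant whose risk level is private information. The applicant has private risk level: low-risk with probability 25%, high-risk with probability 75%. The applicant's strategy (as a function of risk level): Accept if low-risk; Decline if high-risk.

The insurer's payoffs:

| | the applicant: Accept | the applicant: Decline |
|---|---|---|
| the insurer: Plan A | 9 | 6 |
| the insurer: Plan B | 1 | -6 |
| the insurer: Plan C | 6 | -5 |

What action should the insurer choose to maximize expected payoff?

Plan A

E[Plan A] = 0.25·(9) + 0.75·(6) = 6.75
E[Plan B] = 0.25·(1) + 0.75·(-6) = -4.25
E[Plan C] = 0.25·(6) + 0.75·(-5) = -2.25
Best response: Plan A (6.75 is the largest).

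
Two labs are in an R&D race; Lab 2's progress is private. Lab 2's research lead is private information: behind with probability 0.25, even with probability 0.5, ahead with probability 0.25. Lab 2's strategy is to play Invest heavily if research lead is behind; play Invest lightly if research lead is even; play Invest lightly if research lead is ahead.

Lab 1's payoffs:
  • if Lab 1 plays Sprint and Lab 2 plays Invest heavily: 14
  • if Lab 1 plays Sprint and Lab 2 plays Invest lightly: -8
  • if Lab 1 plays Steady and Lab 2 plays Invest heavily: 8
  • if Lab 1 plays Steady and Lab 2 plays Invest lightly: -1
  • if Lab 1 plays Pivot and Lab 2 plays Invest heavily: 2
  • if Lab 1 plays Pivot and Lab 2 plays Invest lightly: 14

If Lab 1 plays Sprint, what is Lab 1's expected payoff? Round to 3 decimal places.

-2.500

Take the expectation over Lab 2's research lead, weighting each type's action by its prior probability.
E[Sprint] = 0.25·14 + 0.5·(-8) + 0.25·(-8) = 3.5 + (-4) + (-2) = -2.5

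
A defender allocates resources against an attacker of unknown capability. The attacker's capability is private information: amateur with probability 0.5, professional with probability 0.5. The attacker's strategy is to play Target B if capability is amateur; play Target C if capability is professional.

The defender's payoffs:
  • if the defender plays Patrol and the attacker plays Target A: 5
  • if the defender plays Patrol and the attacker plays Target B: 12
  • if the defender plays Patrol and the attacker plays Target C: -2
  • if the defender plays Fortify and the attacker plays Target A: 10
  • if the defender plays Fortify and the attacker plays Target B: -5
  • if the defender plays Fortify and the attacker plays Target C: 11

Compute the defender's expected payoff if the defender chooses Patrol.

5

E[Patrol] = 0.5·12 + 0.5·(-2) = 6 + (-1) = 5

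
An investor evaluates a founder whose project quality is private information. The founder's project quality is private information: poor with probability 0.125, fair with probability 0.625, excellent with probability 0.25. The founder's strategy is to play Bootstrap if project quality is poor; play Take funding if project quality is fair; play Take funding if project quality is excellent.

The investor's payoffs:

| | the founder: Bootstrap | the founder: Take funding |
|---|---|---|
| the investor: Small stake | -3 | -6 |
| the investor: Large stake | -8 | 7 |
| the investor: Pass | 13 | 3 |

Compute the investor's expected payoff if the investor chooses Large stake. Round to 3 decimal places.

E[Large stake] = 0.125·(-8) + 0.625·7 + 0.25·7 = (-1) + 4.375 + 1.75 = 5.125

5.125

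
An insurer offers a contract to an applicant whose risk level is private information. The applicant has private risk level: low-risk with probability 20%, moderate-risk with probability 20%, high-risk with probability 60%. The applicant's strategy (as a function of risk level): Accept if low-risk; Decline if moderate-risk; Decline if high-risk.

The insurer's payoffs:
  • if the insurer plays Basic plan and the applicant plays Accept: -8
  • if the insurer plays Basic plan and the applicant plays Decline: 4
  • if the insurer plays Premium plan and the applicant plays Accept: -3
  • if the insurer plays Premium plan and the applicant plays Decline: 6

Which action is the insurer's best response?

E[Basic plan] = 0.2·(-8) + 0.2·(4) + 0.6·(4) = 1.6
E[Premium plan] = 0.2·(-3) + 0.2·(6) + 0.6·(6) = 4.2
Best response: Premium plan (4.2 is the largest).

Premium plan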